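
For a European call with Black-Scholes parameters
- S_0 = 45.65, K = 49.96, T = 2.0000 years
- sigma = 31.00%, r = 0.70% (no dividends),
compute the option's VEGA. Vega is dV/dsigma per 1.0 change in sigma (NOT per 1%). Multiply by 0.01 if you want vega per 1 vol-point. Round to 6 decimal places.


Answer: Vega = 25.728786

Derivation:
d1 = 0.0453481762; d2 = -0.3930580282
phi(d1) = 0.3985322874; exp(-qT) = 1.0000000000; exp(-rT) = 0.9860975443
Vega = S * exp(-qT) * phi(d1) * sqrt(T) = 45.6500 * 1.0000000000 * 0.3985322874 * 1.4142135624 = 25.728786


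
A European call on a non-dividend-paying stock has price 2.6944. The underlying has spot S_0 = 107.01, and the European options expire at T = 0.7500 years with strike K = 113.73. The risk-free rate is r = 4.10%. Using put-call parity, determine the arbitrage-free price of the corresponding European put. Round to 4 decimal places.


Answer: Put price = 5.9704

Derivation:
Put-call parity: C - P = S_0 * exp(-qT) - K * exp(-rT).
S_0 * exp(-qT) = 107.0100 * 1.00000000 = 107.01000000
K * exp(-rT) = 113.7300 * 0.96971797 = 110.28602499
P = C - S*exp(-qT) + K*exp(-rT)
P = 2.6944 - 107.01000000 + 110.28602499 = 5.9704


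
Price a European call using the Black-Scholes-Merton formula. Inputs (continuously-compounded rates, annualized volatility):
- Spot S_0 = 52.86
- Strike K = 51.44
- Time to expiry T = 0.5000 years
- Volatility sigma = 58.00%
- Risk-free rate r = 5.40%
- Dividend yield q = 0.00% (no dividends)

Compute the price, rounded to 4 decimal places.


d1 = (ln(S/K) + (r - q + 0.5*sigma^2) * T) / (sigma * sqrt(T)) = 0.33729196
d2 = d1 - sigma * sqrt(T) = -0.07282998
exp(-rT) = 0.97336124; exp(-qT) = 1.00000000
C = S_0 * exp(-qT) * N(d1) - K * exp(-rT) * N(d2)
N(d1) = 0.63205159; N(d2) = 0.47097071
C = 52.8600 * 1.00000000 * 0.63205159 - 51.4400 * 0.97336124 * 0.47097071 = 9.8289

Answer: Price = 9.8289


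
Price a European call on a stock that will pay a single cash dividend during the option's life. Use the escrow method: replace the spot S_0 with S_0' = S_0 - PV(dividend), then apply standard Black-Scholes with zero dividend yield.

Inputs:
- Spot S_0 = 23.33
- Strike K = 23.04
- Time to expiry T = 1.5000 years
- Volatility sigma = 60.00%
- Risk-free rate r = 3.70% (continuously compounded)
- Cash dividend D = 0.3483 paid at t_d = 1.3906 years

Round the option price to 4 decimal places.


Answer: Price = 7.0392

Derivation:
PV(D) = D * exp(-r * t_d) = 0.3483 * 0.94984905 = 0.33083242
S_0' = S_0 - PV(D) = 23.3300 - 0.33083242 = 22.99916758
d1 = (ln(S_0'/K) + (r + sigma^2/2)*T) / (sigma*sqrt(T)) = 0.44053554
d2 = d1 - sigma*sqrt(T) = -0.29431138
exp(-rT) = 0.94601202
N(d1) = 0.67022536; N(d2) = 0.38425999
C = S_0' * N(d1) - K * exp(-rT) * N(d2) = 22.99916758 * 0.67022536 - 23.0400 * 0.94601202 * 0.38425999 = 7.0392


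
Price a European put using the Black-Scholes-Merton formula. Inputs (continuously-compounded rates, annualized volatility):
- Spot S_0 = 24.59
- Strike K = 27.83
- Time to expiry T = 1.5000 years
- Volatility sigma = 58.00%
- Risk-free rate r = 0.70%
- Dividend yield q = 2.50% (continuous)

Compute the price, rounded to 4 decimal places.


Answer: Price = 9.1882

Derivation:
d1 = (ln(S/K) + (r - q + 0.5*sigma^2) * T) / (sigma * sqrt(T)) = 0.14292249
d2 = d1 - sigma * sqrt(T) = -0.56742953
exp(-rT) = 0.98955493; exp(-qT) = 0.96319442
P = K * exp(-rT) * N(-d2) - S_0 * exp(-qT) * N(-d1)
N(-d1) = 0.44317570; N(-d2) = 0.71478881
P = 27.8300 * 0.98955493 * 0.71478881 - 24.5900 * 0.96319442 * 0.44317570 = 9.1882


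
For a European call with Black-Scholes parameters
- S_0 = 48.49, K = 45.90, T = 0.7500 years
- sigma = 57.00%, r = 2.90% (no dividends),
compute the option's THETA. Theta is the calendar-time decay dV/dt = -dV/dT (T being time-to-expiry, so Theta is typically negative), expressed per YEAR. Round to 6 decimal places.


Answer: Theta = -6.475519

Derivation:
d1 = 0.4020788296; d2 = -0.0915556505
phi(d1) = 0.3679632442; exp(-qT) = 1.0000000000; exp(-rT) = 0.9784848257
Theta = -S*exp(-qT)*phi(d1)*sigma/(2*sqrt(T)) - r*K*exp(-rT)*N(d2) + q*S*exp(-qT)*N(d1)
N(d1) = 0.6561869937; N(d2) = 0.4635255446; sqrt(T) = 0.8660254038
Term 1 = -48.4900 * 1.0000000000 * 0.3679632442 * 0.5700 / (2 * 0.8660254038) = -5.8717945517
Term 2 = -0.0290 * 45.9000 * 0.9784848257 * 0.4635255446 = -0.6037240146
Term 3 = 0 (no dividend yield, q = 0)
Theta = -5.8717945517 + (-0.6037240146) + (0.0000000000) = -6.475519


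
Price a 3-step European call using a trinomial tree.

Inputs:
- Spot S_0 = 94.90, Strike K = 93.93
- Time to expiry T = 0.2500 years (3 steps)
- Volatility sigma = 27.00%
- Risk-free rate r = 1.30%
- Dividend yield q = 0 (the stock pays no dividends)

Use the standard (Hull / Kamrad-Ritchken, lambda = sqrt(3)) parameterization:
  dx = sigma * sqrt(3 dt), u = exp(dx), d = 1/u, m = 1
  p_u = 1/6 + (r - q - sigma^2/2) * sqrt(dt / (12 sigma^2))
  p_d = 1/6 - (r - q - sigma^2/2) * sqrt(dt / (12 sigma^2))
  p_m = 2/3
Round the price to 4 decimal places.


dt = T/N = 0.083333; dx = sigma*sqrt(3*dt) = 0.135000
u = exp(dx) = 1.144537; d = 1/u = 0.873716
p_u = 0.159429, p_m = 0.666667, p_d = 0.173904
Discount per step: exp(-r*dt) = 0.998917
Stock lattice S(k, j) with j the centered position index:
  k=0: S(0,+0) = 94.9000
  k=1: S(1,-1) = 82.9156; S(1,+0) = 94.9000; S(1,+1) = 108.6165
  k=2: S(2,-2) = 72.4447; S(2,-1) = 82.9156; S(2,+0) = 94.9000; S(2,+1) = 108.6165; S(2,+2) = 124.3156
  k=3: S(3,-3) = 63.2961; S(3,-2) = 72.4447; S(3,-1) = 82.9156; S(3,+0) = 94.9000; S(3,+1) = 108.6165; S(3,+2) = 124.3156; S(3,+3) = 142.2838
Terminal payoffs V(N, j) = max(S_T - K, 0):
  V(3,-3) = 0.000000; V(3,-2) = 0.000000; V(3,-1) = 0.000000; V(3,+0) = 0.970000; V(3,+1) = 14.686541; V(3,+2) = 30.385626; V(3,+3) = 48.353807
Backward induction: V(k, j) = exp(-r*dt) * [p_u * V(k+1, j+1) + p_m * V(k+1, j) + p_d * V(k+1, j-1)]
  V(2,-2) = exp(-r*dt) * [p_u*0.000000 + p_m*0.000000 + p_d*0.000000] = 0.000000
  V(2,-1) = exp(-r*dt) * [p_u*0.970000 + p_m*0.000000 + p_d*0.000000] = 0.154479
  V(2,+0) = exp(-r*dt) * [p_u*14.686541 + p_m*0.970000 + p_d*0.000000] = 2.984892
  V(2,+1) = exp(-r*dt) * [p_u*30.385626 + p_m*14.686541 + p_d*0.970000] = 14.788036
  V(2,+2) = exp(-r*dt) * [p_u*48.353807 + p_m*30.385626 + p_d*14.686541] = 30.487091
  V(1,-1) = exp(-r*dt) * [p_u*2.984892 + p_m*0.154479 + p_d*0.000000] = 0.578237
  V(1,+0) = exp(-r*dt) * [p_u*14.788036 + p_m*2.984892 + p_d*0.154479] = 4.369698
  V(1,+1) = exp(-r*dt) * [p_u*30.487091 + p_m*14.788036 + p_d*2.984892] = 15.221804
  V(0,+0) = exp(-r*dt) * [p_u*15.221804 + p_m*4.369698 + p_d*0.578237] = 5.434596

Answer: Price = V(0,0) = 5.4346


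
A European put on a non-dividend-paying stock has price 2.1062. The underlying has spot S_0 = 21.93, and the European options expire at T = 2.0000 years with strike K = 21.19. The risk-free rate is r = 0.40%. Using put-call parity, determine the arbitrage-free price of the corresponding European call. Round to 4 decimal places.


Put-call parity: C - P = S_0 * exp(-qT) - K * exp(-rT).
S_0 * exp(-qT) = 21.9300 * 1.00000000 = 21.93000000
K * exp(-rT) = 21.1900 * 0.99203191 = 21.02115628
C = P + S*exp(-qT) - K*exp(-rT)
C = 2.1062 + 21.93000000 - 21.02115628 = 3.0150

Answer: Call price = 3.0150


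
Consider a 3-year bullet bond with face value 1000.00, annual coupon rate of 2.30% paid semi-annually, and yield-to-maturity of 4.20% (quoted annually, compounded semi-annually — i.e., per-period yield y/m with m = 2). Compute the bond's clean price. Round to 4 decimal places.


Answer: Price = 946.9655

Derivation:
Coupon per period c = face * coupon_rate / m = 11.500000
Periods per year m = 2; per-period yield y/m = 0.021000
Number of cashflows N = 6
Cashflows (t years, CF_t, discount factor 1/(1+y/m)^(m*t), PV):
  t = 0.5000: CF_t = 11.500000, DF = 0.979432, PV = 11.263467
  t = 1.0000: CF_t = 11.500000, DF = 0.959287, PV = 11.031799
  t = 1.5000: CF_t = 11.500000, DF = 0.939556, PV = 10.804897
  t = 2.0000: CF_t = 11.500000, DF = 0.920231, PV = 10.582661
  t = 2.5000: CF_t = 11.500000, DF = 0.901304, PV = 10.364996
  t = 3.0000: CF_t = 1011.500000, DF = 0.882766, PV = 892.917705
Price P = sum_t PV_t = 946.965525


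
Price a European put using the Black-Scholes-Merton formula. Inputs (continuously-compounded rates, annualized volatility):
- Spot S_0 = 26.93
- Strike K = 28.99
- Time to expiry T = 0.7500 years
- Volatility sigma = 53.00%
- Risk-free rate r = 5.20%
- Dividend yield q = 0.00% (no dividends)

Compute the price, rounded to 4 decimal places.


Answer: Price = 5.4641

Derivation:
d1 = (ln(S/K) + (r - q + 0.5*sigma^2) * T) / (sigma * sqrt(T)) = 0.15387466
d2 = d1 - sigma * sqrt(T) = -0.30511880
exp(-rT) = 0.96175071; exp(-qT) = 1.00000000
P = K * exp(-rT) * N(-d2) - S_0 * exp(-qT) * N(-d1)
N(-d1) = 0.43885428; N(-d2) = 0.61986216
P = 28.9900 * 0.96175071 * 0.61986216 - 26.9300 * 1.00000000 * 0.43885428 = 5.4641


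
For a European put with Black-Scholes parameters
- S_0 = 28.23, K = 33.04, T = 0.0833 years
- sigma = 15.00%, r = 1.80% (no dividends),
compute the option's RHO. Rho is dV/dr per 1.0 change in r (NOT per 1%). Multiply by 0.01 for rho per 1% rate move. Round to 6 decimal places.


d1 = -3.5779128290; d2 = -3.6212054380
phi(d1) = 0.0006623817; exp(-qT) = 1.0000000000; exp(-rT) = 0.9985017235
N(-d2) = 0.9998533832
Rho = -K*T*exp(-rT)*N(-d2) = -33.0400 * 0.0833 * 0.9985017235 * 0.9998533832 = -2.747705

Answer: Rho = -2.747705


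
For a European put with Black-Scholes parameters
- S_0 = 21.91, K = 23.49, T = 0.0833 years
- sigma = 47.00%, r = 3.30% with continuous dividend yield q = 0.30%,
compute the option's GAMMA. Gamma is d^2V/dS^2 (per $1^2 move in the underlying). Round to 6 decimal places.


Answer: Gamma = 0.122499

Derivation:
d1 = -0.4270702933; d2 = -0.5627204684
phi(d1) = 0.3641705231; exp(-qT) = 0.9997501312; exp(-rT) = 0.9972548748
Gamma = exp(-qT) * phi(d1) / (S * sigma * sqrt(T)) = 0.9997501312 * 0.3641705231 / (21.9100 * 0.4700 * 0.2886173938) = 0.122499


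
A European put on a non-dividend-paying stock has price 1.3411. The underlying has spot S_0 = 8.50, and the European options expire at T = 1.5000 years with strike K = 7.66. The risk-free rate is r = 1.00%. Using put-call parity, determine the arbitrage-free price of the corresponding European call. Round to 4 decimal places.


Answer: Call price = 2.2951

Derivation:
Put-call parity: C - P = S_0 * exp(-qT) - K * exp(-rT).
S_0 * exp(-qT) = 8.5000 * 1.00000000 = 8.50000000
K * exp(-rT) = 7.6600 * 0.98511194 = 7.54595746
C = P + S*exp(-qT) - K*exp(-rT)
C = 1.3411 + 8.50000000 - 7.54595746 = 2.2951


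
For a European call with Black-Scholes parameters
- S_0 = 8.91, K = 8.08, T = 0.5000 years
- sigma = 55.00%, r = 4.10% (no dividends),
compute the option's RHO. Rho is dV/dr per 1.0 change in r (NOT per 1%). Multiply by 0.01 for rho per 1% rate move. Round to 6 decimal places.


d1 = 0.4985935109; d2 = 0.1096847813
phi(d1) = 0.3523126534; exp(-qT) = 1.0000000000; exp(-rT) = 0.9797086965
N(d2) = 0.5436703148
Rho = K*T*exp(-rT)*N(d2) = 8.0800 * 0.5000 * 0.9797086965 * 0.5436703148 = 2.151860

Answer: Rho = 2.151860


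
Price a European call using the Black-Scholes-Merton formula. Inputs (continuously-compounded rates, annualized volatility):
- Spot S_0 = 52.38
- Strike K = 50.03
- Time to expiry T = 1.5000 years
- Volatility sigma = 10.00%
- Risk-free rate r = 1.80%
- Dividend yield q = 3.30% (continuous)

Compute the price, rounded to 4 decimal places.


Answer: Price = 3.0263

Derivation:
d1 = (ln(S/K) + (r - q + 0.5*sigma^2) * T) / (sigma * sqrt(T)) = 0.25231388
d2 = d1 - sigma * sqrt(T) = 0.12983940
exp(-rT) = 0.97336124; exp(-qT) = 0.95170516
C = S_0 * exp(-qT) * N(d1) - K * exp(-rT) * N(d2)
N(d1) = 0.59960077; N(d2) = 0.55165325
C = 52.3800 * 0.95170516 * 0.59960077 - 50.0300 * 0.97336124 * 0.55165325 = 3.0263


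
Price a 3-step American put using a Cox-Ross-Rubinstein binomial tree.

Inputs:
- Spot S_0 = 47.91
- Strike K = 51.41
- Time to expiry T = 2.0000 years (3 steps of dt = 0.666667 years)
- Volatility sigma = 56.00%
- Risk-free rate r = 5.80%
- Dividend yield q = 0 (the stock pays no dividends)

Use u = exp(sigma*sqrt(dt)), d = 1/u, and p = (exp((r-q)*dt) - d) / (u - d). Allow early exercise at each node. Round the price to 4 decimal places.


dt = T/N = 0.666667
u = exp(sigma*sqrt(dt)) = 1.579705; d = 1/u = 0.633030
p = (exp((r-q)*dt) - d) / (u - d) = 0.429286
Discount per step: exp(-r*dt) = 0.962071
Stock lattice S(k, i) with i counting down-moves:
  k=0: S(0,0) = 47.9100
  k=1: S(1,0) = 75.6837; S(1,1) = 30.3284
  k=2: S(2,0) = 119.5579; S(2,1) = 47.9100; S(2,2) = 19.1988
  k=3: S(3,0) = 188.8661; S(3,1) = 75.6837; S(3,2) = 30.3284; S(3,3) = 12.1534
Terminal payoffs V(N, i) = max(K - S_T, 0):
  V(3,0) = 0.000000; V(3,1) = 0.000000; V(3,2) = 21.081552; V(3,3) = 39.256587
Backward induction: V(k, i) = exp(-r*dt) * [p * V(k+1, i) + (1-p) * V(k+1, i+1)]; then take max(V_cont, immediate exercise) for American.
  V(2,0) = exp(-r*dt) * [p*0.000000 + (1-p)*0.000000] = 0.000000; exercise = 0.000000; V(2,0) = max -> 0.000000
  V(2,1) = exp(-r*dt) * [p*0.000000 + (1-p)*21.081552] = 11.575199; exercise = 3.500000; V(2,1) = max -> 11.575199
  V(2,2) = exp(-r*dt) * [p*21.081552 + (1-p)*39.256587] = 30.261282; exercise = 32.211194; V(2,2) = max -> 32.211194
  V(1,0) = exp(-r*dt) * [p*0.000000 + (1-p)*11.575199] = 6.355568; exercise = 0.000000; V(1,0) = max -> 6.355568
  V(1,1) = exp(-r*dt) * [p*11.575199 + (1-p)*32.211194] = 22.466726; exercise = 21.081552; V(1,1) = max -> 22.466726
  V(0,0) = exp(-r*dt) * [p*6.355568 + (1-p)*22.466726] = 14.960627; exercise = 3.500000; V(0,0) = max -> 14.960627

Answer: Price = V(0,0) = 14.9606


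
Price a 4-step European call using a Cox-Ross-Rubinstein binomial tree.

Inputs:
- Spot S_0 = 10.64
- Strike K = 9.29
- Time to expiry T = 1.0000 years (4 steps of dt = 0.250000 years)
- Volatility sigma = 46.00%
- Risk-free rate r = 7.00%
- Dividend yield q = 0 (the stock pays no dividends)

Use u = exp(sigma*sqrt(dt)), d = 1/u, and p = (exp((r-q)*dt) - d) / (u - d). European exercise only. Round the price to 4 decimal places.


dt = T/N = 0.250000
u = exp(sigma*sqrt(dt)) = 1.258600; d = 1/u = 0.794534
p = (exp((r-q)*dt) - d) / (u - d) = 0.480794
Discount per step: exp(-r*dt) = 0.982652
Stock lattice S(k, i) with i counting down-moves:
  k=0: S(0,0) = 10.6400
  k=1: S(1,0) = 13.3915; S(1,1) = 8.4538
  k=2: S(2,0) = 16.8545; S(2,1) = 10.6400; S(2,2) = 6.7169
  k=3: S(3,0) = 21.2131; S(3,1) = 13.3915; S(3,2) = 8.4538; S(3,3) = 5.3368
  k=4: S(4,0) = 26.6988; S(4,1) = 16.8545; S(4,2) = 10.6400; S(4,3) = 6.7169; S(4,4) = 4.2402
Terminal payoffs V(N, i) = max(S_T - K, 0):
  V(4,0) = 17.408850; V(4,1) = 7.564547; V(4,2) = 1.350000; V(4,3) = 0.000000; V(4,4) = 0.000000
Backward induction: V(k, i) = exp(-r*dt) * [p * V(k+1, i) + (1-p) * V(k+1, i+1)].
  V(3,0) = exp(-r*dt) * [p*17.408850 + (1-p)*7.564547] = 12.084294
  V(3,1) = exp(-r*dt) * [p*7.564547 + (1-p)*1.350000] = 4.262665
  V(3,2) = exp(-r*dt) * [p*1.350000 + (1-p)*0.000000] = 0.637812
  V(3,3) = exp(-r*dt) * [p*0.000000 + (1-p)*0.000000] = 0.000000
  V(2,0) = exp(-r*dt) * [p*12.084294 + (1-p)*4.262665] = 7.884073
  V(2,1) = exp(-r*dt) * [p*4.262665 + (1-p)*0.637812] = 2.339322
  V(2,2) = exp(-r*dt) * [p*0.637812 + (1-p)*0.000000] = 0.301337
  V(1,0) = exp(-r*dt) * [p*7.884073 + (1-p)*2.339322] = 4.918377
  V(1,1) = exp(-r*dt) * [p*2.339322 + (1-p)*0.301337] = 1.258962
  V(0,0) = exp(-r*dt) * [p*4.918377 + (1-p)*1.258962] = 2.966025

Answer: Price = V(0,0) = 2.9660


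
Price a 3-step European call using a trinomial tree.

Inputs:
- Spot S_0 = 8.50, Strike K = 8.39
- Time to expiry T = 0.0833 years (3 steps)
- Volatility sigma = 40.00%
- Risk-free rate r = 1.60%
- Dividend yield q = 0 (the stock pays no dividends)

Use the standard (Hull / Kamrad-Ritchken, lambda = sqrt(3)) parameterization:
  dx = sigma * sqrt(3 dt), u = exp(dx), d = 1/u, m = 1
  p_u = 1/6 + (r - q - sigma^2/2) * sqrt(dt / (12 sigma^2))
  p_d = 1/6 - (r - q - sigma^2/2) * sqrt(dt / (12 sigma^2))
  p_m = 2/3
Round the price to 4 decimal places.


dt = T/N = 0.027767; dx = sigma*sqrt(3*dt) = 0.115447
u = exp(dx) = 1.122375; d = 1/u = 0.890968
p_u = 0.158970, p_m = 0.666667, p_d = 0.174363
Discount per step: exp(-r*dt) = 0.999556
Stock lattice S(k, j) with j the centered position index:
  k=0: S(0,+0) = 8.5000
  k=1: S(1,-1) = 7.5732; S(1,+0) = 8.5000; S(1,+1) = 9.5402
  k=2: S(2,-2) = 6.7475; S(2,-1) = 7.5732; S(2,+0) = 8.5000; S(2,+1) = 9.5402; S(2,+2) = 10.7077
  k=3: S(3,-3) = 6.0118; S(3,-2) = 6.7475; S(3,-1) = 7.5732; S(3,+0) = 8.5000; S(3,+1) = 9.5402; S(3,+2) = 10.7077; S(3,+3) = 12.0180
Terminal payoffs V(N, j) = max(S_T - K, 0):
  V(3,-3) = 0.000000; V(3,-2) = 0.000000; V(3,-1) = 0.000000; V(3,+0) = 0.110000; V(3,+1) = 1.150187; V(3,+2) = 2.317668; V(3,+3) = 3.628018
Backward induction: V(k, j) = exp(-r*dt) * [p_u * V(k+1, j+1) + p_m * V(k+1, j) + p_d * V(k+1, j-1)]
  V(2,-2) = exp(-r*dt) * [p_u*0.000000 + p_m*0.000000 + p_d*0.000000] = 0.000000
  V(2,-1) = exp(-r*dt) * [p_u*0.110000 + p_m*0.000000 + p_d*0.000000] = 0.017479
  V(2,+0) = exp(-r*dt) * [p_u*1.150187 + p_m*0.110000 + p_d*0.000000] = 0.256065
  V(2,+1) = exp(-r*dt) * [p_u*2.317668 + p_m*1.150187 + p_d*0.110000] = 1.153899
  V(2,+2) = exp(-r*dt) * [p_u*3.628018 + p_m*2.317668 + p_d*1.150187] = 2.321377
  V(1,-1) = exp(-r*dt) * [p_u*0.256065 + p_m*0.017479 + p_d*0.000000] = 0.052336
  V(1,+0) = exp(-r*dt) * [p_u*1.153899 + p_m*0.256065 + p_d*0.017479] = 0.357035
  V(1,+1) = exp(-r*dt) * [p_u*2.321377 + p_m*1.153899 + p_d*0.256065] = 1.182419
  V(0,+0) = exp(-r*dt) * [p_u*1.182419 + p_m*0.357035 + p_d*0.052336] = 0.434925

Answer: Price = V(0,0) = 0.4349


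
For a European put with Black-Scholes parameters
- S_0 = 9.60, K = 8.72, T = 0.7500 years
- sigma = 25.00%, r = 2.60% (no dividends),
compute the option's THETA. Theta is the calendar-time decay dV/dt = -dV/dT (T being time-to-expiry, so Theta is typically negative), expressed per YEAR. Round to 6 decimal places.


Answer: Theta = -0.375224

Derivation:
d1 = 0.6423892876; d2 = 0.4258829367
phi(d1) = 0.3245646505; exp(-qT) = 1.0000000000; exp(-rT) = 0.9806888952
Theta = -S*exp(-qT)*phi(d1)*sigma/(2*sqrt(T)) + r*K*exp(-rT)*N(-d2) - q*S*exp(-qT)*N(-d1)
N(-d1) = 0.2603102267; N(-d2) = 0.3350965745; sqrt(T) = 0.8660254038
Term 1 = -9.6000 * 1.0000000000 * 0.3245646505 * 0.2500 / (2 * 0.8660254038) = -0.4497299720
Term 2 = 0.0260 * 8.7200 * 0.9806888952 * 0.3350965745 = 0.0745059710
Term 3 = 0 (no dividend yield, q = 0)
Theta = -0.4497299720 + (0.0745059710) + (0.0000000000) = -0.375224


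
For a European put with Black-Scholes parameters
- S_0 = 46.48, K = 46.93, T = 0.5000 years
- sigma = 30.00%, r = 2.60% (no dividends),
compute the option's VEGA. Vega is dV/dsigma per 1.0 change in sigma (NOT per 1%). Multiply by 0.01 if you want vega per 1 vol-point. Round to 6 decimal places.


Answer: Vega = 13.014664

Derivation:
d1 = 0.1219286979; d2 = -0.0902033364
phi(d1) = 0.3959878156; exp(-qT) = 1.0000000000; exp(-rT) = 0.9870841350
Vega = S * exp(-qT) * phi(d1) * sqrt(T) = 46.4800 * 1.0000000000 * 0.3959878156 * 0.7071067812 = 13.014664


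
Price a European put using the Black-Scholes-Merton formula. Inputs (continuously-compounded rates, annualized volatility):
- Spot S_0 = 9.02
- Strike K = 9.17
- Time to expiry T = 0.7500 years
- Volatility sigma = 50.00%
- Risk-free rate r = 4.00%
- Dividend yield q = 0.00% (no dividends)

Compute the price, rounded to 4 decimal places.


d1 = (ln(S/K) + (r - q + 0.5*sigma^2) * T) / (sigma * sqrt(T)) = 0.24769954
d2 = d1 - sigma * sqrt(T) = -0.18531316
exp(-rT) = 0.97044553; exp(-qT) = 1.00000000
P = K * exp(-rT) * N(-d2) - S_0 * exp(-qT) * N(-d1)
N(-d1) = 0.40218344; N(-d2) = 0.57350829
P = 9.1700 * 0.97044553 * 0.57350829 - 9.0200 * 1.00000000 * 0.40218344 = 1.4759

Answer: Price = 1.4759


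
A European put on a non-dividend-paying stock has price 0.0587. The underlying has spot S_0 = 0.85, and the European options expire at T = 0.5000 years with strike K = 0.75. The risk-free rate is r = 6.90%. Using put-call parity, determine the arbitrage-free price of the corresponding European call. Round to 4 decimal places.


Answer: Call price = 0.1841

Derivation:
Put-call parity: C - P = S_0 * exp(-qT) - K * exp(-rT).
S_0 * exp(-qT) = 0.8500 * 1.00000000 = 0.85000000
K * exp(-rT) = 0.7500 * 0.96608834 = 0.72456625
C = P + S*exp(-qT) - K*exp(-rT)
C = 0.0587 + 0.85000000 - 0.72456625 = 0.1841


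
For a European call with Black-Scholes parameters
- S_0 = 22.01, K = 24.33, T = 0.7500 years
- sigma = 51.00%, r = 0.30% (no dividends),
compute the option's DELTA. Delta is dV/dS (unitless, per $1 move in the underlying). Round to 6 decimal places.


Answer: Delta = 0.499615

Derivation:
d1 = -0.0009639740; d2 = -0.4426369300
phi(d1) = 0.3989420950; exp(-qT) = 1.0000000000; exp(-rT) = 0.9977525294
N(d1) = 0.4996154301
Delta = exp(-qT) * N(d1) = 1.0000000000 * 0.4996154301 = 0.499615


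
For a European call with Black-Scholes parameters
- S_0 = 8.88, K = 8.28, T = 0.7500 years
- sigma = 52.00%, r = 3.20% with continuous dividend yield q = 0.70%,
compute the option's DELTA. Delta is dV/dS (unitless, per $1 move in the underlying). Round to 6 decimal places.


Answer: Delta = 0.660068

Derivation:
d1 = 0.4221509416; d2 = -0.0281822684
phi(d1) = 0.3649320008; exp(-qT) = 0.9947637572; exp(-rT) = 0.9762857098
N(d1) = 0.6635425764
Delta = exp(-qT) * N(d1) = 0.9947637572 * 0.6635425764 = 0.660068


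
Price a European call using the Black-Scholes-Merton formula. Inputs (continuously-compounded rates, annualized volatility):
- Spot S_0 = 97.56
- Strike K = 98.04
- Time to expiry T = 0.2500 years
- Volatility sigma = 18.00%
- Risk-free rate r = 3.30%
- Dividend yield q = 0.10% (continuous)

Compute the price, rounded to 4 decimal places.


d1 = (ln(S/K) + (r - q + 0.5*sigma^2) * T) / (sigma * sqrt(T)) = 0.07935572
d2 = d1 - sigma * sqrt(T) = -0.01064428
exp(-rT) = 0.99178394; exp(-qT) = 0.99975003
C = S_0 * exp(-qT) * N(d1) - K * exp(-rT) * N(d2)
N(d1) = 0.53162516; N(d2) = 0.49575363
C = 97.5600 * 0.99975003 * 0.53162516 - 98.0400 * 0.99178394 * 0.49575363 = 3.6480

Answer: Price = 3.6480


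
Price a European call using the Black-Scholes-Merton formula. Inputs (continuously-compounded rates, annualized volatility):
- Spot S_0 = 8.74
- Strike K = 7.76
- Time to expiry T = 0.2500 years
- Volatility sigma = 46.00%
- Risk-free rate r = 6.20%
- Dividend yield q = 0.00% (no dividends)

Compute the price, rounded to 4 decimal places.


Answer: Price = 1.4233

Derivation:
d1 = (ln(S/K) + (r - q + 0.5*sigma^2) * T) / (sigma * sqrt(T)) = 0.69946894
d2 = d1 - sigma * sqrt(T) = 0.46946894
exp(-rT) = 0.98461951; exp(-qT) = 1.00000000
C = S_0 * exp(-qT) * N(d1) - K * exp(-rT) * N(d2)
N(d1) = 0.75787049; N(d2) = 0.68063276
C = 8.7400 * 1.00000000 * 0.75787049 - 7.7600 * 0.98461951 * 0.68063276 = 1.4233


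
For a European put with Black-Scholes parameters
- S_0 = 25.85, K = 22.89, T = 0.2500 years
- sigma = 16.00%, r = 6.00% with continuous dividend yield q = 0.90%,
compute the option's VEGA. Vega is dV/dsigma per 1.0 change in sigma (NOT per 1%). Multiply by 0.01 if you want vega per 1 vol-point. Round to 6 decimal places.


Answer: Vega = 1.173071

Derivation:
d1 = 1.7195058374; d2 = 1.6395058374
phi(d1) = 0.0909642510; exp(-qT) = 0.9977525294; exp(-rT) = 0.9851119396
Vega = S * exp(-qT) * phi(d1) * sqrt(T) = 25.8500 * 0.9977525294 * 0.0909642510 * 0.5000000000 = 1.173071


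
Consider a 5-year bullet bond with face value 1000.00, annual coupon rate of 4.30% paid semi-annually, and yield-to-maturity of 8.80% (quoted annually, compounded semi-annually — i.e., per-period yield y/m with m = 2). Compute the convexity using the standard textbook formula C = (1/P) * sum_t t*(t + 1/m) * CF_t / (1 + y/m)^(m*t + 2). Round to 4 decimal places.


Coupon per period c = face * coupon_rate / m = 21.500000
Periods per year m = 2; per-period yield y/m = 0.044000
Number of cashflows N = 10
Cashflows (t years, CF_t, discount factor 1/(1+y/m)^(m*t), PV):
  t = 0.5000: CF_t = 21.500000, DF = 0.957854, PV = 20.593870
  t = 1.0000: CF_t = 21.500000, DF = 0.917485, PV = 19.725929
  t = 1.5000: CF_t = 21.500000, DF = 0.878817, PV = 18.894568
  t = 2.0000: CF_t = 21.500000, DF = 0.841779, PV = 18.098245
  t = 2.5000: CF_t = 21.500000, DF = 0.806302, PV = 17.335484
  t = 3.0000: CF_t = 21.500000, DF = 0.772320, PV = 16.604870
  t = 3.5000: CF_t = 21.500000, DF = 0.739770, PV = 15.905047
  t = 4.0000: CF_t = 21.500000, DF = 0.708592, PV = 15.234720
  t = 4.5000: CF_t = 21.500000, DF = 0.678728, PV = 14.592643
  t = 5.0000: CF_t = 1021.500000, DF = 0.650122, PV = 664.099853
Price P = sum_t PV_t = 821.085229
Convexity numerator sum_t t*(t + 1/m) * CF_t / (1+y/m)^(m*t + 2):
  t = 0.5000: term = 9.447284
  t = 1.0000: term = 27.147368
  t = 1.5000: term = 52.006451
  t = 2.0000: term = 83.024348
  t = 2.5000: term = 119.287856
  t = 3.0000: term = 159.964558
  t = 3.5000: term = 204.297009
  t = 4.0000: term = 251.597301
  t = 4.5000: term = 301.241979
  t = 5.0000: term = 16755.796639
Convexity = (1/P) * sum = 17963.810793 / 821.085229 = 21.878132

Answer: Convexity = 21.8781


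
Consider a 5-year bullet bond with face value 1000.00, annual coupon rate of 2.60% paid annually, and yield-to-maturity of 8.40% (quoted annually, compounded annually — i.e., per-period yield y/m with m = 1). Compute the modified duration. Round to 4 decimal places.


Answer: Modified duration = 4.3469

Derivation:
Coupon per period c = face * coupon_rate / m = 26.000000
Periods per year m = 1; per-period yield y/m = 0.084000
Number of cashflows N = 5
Cashflows (t years, CF_t, discount factor 1/(1+y/m)^(m*t), PV):
  t = 1.0000: CF_t = 26.000000, DF = 0.922509, PV = 23.985240
  t = 2.0000: CF_t = 26.000000, DF = 0.851023, PV = 22.126605
  t = 3.0000: CF_t = 26.000000, DF = 0.785077, PV = 20.411997
  t = 4.0000: CF_t = 26.000000, DF = 0.724241, PV = 18.830256
  t = 5.0000: CF_t = 1026.000000, DF = 0.668119, PV = 685.489726
Price P = sum_t PV_t = 770.843823
First compute Macaulay numerator sum_t t * PV_t:
  t * PV_t at t = 1.0000: 23.985240
  t * PV_t at t = 2.0000: 44.253210
  t * PV_t at t = 3.0000: 61.235992
  t * PV_t at t = 4.0000: 75.321023
  t * PV_t at t = 5.0000: 3427.448628
Macaulay duration D = 3632.244093 / 770.843823 = 4.712036
Modified duration = D / (1 + y/m) = 4.712036 / (1 + 0.084000) = 4.346897


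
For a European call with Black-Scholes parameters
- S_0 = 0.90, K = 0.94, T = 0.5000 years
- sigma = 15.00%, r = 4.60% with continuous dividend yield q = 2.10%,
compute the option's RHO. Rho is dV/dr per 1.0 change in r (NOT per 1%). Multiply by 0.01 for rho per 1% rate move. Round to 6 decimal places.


d1 = -0.2390974283; d2 = -0.3451634455
phi(d1) = 0.3877004307; exp(-qT) = 0.9895549326; exp(-rT) = 0.9772624838
N(d2) = 0.3649857491
Rho = K*T*exp(-rT)*N(d2) = 0.9400 * 0.5000 * 0.9772624838 * 0.3649857491 = 0.167643

Answer: Rho = 0.167643


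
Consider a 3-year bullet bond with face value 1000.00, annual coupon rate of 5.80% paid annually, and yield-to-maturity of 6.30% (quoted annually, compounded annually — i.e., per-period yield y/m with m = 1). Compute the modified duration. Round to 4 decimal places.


Answer: Modified duration = 2.6692

Derivation:
Coupon per period c = face * coupon_rate / m = 58.000000
Periods per year m = 1; per-period yield y/m = 0.063000
Number of cashflows N = 3
Cashflows (t years, CF_t, discount factor 1/(1+y/m)^(m*t), PV):
  t = 1.0000: CF_t = 58.000000, DF = 0.940734, PV = 54.562559
  t = 2.0000: CF_t = 58.000000, DF = 0.884980, PV = 51.328842
  t = 3.0000: CF_t = 1058.000000, DF = 0.832531, PV = 880.817377
Price P = sum_t PV_t = 986.708778
First compute Macaulay numerator sum_t t * PV_t:
  t * PV_t at t = 1.0000: 54.562559
  t * PV_t at t = 2.0000: 102.657684
  t * PV_t at t = 3.0000: 2642.452132
Macaulay duration D = 2799.672375 / 986.708778 = 2.837385
Modified duration = D / (1 + y/m) = 2.837385 / (1 + 0.063000) = 2.669224


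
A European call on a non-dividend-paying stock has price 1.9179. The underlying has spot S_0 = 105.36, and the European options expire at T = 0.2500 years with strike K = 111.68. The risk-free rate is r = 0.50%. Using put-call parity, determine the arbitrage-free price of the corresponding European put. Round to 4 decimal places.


Put-call parity: C - P = S_0 * exp(-qT) - K * exp(-rT).
S_0 * exp(-qT) = 105.3600 * 1.00000000 = 105.36000000
K * exp(-rT) = 111.6800 * 0.99875078 = 111.54048721
P = C - S*exp(-qT) + K*exp(-rT)
P = 1.9179 - 105.36000000 + 111.54048721 = 8.0984

Answer: Put price = 8.0984


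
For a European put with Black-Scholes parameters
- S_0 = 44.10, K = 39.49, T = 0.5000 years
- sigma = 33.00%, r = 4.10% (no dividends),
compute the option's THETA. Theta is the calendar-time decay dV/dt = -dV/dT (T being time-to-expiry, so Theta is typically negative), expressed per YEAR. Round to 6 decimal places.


d1 = 0.6776967409; d2 = 0.4443515031
phi(d1) = 0.3170883081; exp(-qT) = 1.0000000000; exp(-rT) = 0.9797086965
Theta = -S*exp(-qT)*phi(d1)*sigma/(2*sqrt(T)) + r*K*exp(-rT)*N(-d2) - q*S*exp(-qT)*N(-d1)
N(-d1) = 0.2489819966; N(-d2) = 0.3283942352; sqrt(T) = 0.7071067812
Term 1 = -44.1000 * 1.0000000000 * 0.3170883081 * 0.3300 / (2 * 0.7071067812) = -3.2630051574
Term 2 = 0.0410 * 39.4900 * 0.9797086965 * 0.3283942352 = 0.5209109398
Term 3 = 0 (no dividend yield, q = 0)
Theta = -3.2630051574 + (0.5209109398) + (0.0000000000) = -2.742094

Answer: Theta = -2.742094


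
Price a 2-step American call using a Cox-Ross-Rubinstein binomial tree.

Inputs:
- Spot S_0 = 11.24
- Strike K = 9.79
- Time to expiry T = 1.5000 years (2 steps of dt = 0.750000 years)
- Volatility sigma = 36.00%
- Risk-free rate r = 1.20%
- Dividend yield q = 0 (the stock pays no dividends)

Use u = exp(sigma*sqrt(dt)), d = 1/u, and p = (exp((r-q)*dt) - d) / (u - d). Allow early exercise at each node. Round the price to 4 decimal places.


dt = T/N = 0.750000
u = exp(sigma*sqrt(dt)) = 1.365839; d = 1/u = 0.732151
p = (exp((r-q)*dt) - d) / (u - d) = 0.436950
Discount per step: exp(-r*dt) = 0.991040
Stock lattice S(k, i) with i counting down-moves:
  k=0: S(0,0) = 11.2400
  k=1: S(1,0) = 15.3520; S(1,1) = 8.2294
  k=2: S(2,0) = 20.9684; S(2,1) = 11.2400; S(2,2) = 6.0251
Terminal payoffs V(N, i) = max(S_T - K, 0):
  V(2,0) = 11.178412; V(2,1) = 1.450000; V(2,2) = 0.000000
Backward induction: V(k, i) = exp(-r*dt) * [p * V(k+1, i) + (1-p) * V(k+1, i+1)]; then take max(V_cont, immediate exercise) for American.
  V(1,0) = exp(-r*dt) * [p*11.178412 + (1-p)*1.450000] = 5.649749; exercise = 5.562034; V(1,0) = max -> 5.649749
  V(1,1) = exp(-r*dt) * [p*1.450000 + (1-p)*0.000000] = 0.627900; exercise = 0.000000; V(1,1) = max -> 0.627900
  V(0,0) = exp(-r*dt) * [p*5.649749 + (1-p)*0.627900] = 2.796909; exercise = 1.450000; V(0,0) = max -> 2.796909

Answer: Price = V(0,0) = 2.7969


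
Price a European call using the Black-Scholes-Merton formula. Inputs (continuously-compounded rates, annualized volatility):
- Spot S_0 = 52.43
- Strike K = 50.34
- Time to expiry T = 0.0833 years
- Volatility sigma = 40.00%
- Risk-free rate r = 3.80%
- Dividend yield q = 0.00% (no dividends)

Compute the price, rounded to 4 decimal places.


Answer: Price = 3.6543

Derivation:
d1 = (ln(S/K) + (r - q + 0.5*sigma^2) * T) / (sigma * sqrt(T)) = 0.43750271
d2 = d1 - sigma * sqrt(T) = 0.32205575
exp(-rT) = 0.99683960; exp(-qT) = 1.00000000
C = S_0 * exp(-qT) * N(d1) - K * exp(-rT) * N(d2)
N(d1) = 0.66912659; N(d2) = 0.62629477
C = 52.4300 * 1.00000000 * 0.66912659 - 50.3400 * 0.99683960 * 0.62629477 = 3.6543


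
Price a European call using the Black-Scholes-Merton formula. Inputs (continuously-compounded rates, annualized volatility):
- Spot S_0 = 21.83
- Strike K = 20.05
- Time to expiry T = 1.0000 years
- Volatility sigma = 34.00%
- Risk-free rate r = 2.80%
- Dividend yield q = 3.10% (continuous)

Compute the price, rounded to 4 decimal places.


Answer: Price = 3.6567

Derivation:
d1 = (ln(S/K) + (r - q + 0.5*sigma^2) * T) / (sigma * sqrt(T)) = 0.41134123
d2 = d1 - sigma * sqrt(T) = 0.07134123
exp(-rT) = 0.97238837; exp(-qT) = 0.96947557
C = S_0 * exp(-qT) * N(d1) - K * exp(-rT) * N(d2)
N(d1) = 0.65958883; N(d2) = 0.52843691
C = 21.8300 * 0.96947557 * 0.65958883 - 20.0500 * 0.97238837 * 0.52843691 = 3.6567


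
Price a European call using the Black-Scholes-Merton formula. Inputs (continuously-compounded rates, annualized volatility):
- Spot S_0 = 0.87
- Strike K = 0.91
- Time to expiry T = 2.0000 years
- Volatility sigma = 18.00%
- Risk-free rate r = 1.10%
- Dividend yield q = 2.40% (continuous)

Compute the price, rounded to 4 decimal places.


Answer: Price = 0.0599

Derivation:
d1 = (ln(S/K) + (r - q + 0.5*sigma^2) * T) / (sigma * sqrt(T)) = -0.15144415
d2 = d1 - sigma * sqrt(T) = -0.40600260
exp(-rT) = 0.97824024; exp(-qT) = 0.95313379
C = S_0 * exp(-qT) * N(d1) - K * exp(-rT) * N(d2)
N(d1) = 0.43981268; N(d2) = 0.34237035
C = 0.8700 * 0.95313379 * 0.43981268 - 0.9100 * 0.97824024 * 0.34237035 = 0.0599


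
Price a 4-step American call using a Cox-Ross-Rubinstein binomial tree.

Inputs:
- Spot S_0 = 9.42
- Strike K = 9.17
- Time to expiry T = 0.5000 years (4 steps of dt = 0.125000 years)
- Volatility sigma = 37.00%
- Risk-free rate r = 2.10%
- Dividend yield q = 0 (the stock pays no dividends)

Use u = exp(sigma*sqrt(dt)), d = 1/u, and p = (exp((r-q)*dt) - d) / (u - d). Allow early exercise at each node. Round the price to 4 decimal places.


Answer: Price = V(0,0) = 1.1282

Derivation:
dt = T/N = 0.125000
u = exp(sigma*sqrt(dt)) = 1.139757; d = 1/u = 0.877380
p = (exp((r-q)*dt) - d) / (u - d) = 0.477361
Discount per step: exp(-r*dt) = 0.997378
Stock lattice S(k, i) with i counting down-moves:
  k=0: S(0,0) = 9.4200
  k=1: S(1,0) = 10.7365; S(1,1) = 8.2649
  k=2: S(2,0) = 12.2370; S(2,1) = 9.4200; S(2,2) = 7.2515
  k=3: S(3,0) = 13.9472; S(3,1) = 10.7365; S(3,2) = 8.2649; S(3,3) = 6.3623
  k=4: S(4,0) = 15.8964; S(4,1) = 12.2370; S(4,2) = 9.4200; S(4,3) = 7.2515; S(4,4) = 5.5822
Terminal payoffs V(N, i) = max(S_T - K, 0):
  V(4,0) = 6.726423; V(4,1) = 3.067005; V(4,2) = 0.250000; V(4,3) = 0.000000; V(4,4) = 0.000000
Backward induction: V(k, i) = exp(-r*dt) * [p * V(k+1, i) + (1-p) * V(k+1, i+1)]; then take max(V_cont, immediate exercise) for American.
  V(3,0) = exp(-r*dt) * [p*6.726423 + (1-p)*3.067005] = 4.801248; exercise = 4.777208; V(3,0) = max -> 4.801248
  V(3,1) = exp(-r*dt) * [p*3.067005 + (1-p)*0.250000] = 1.590547; exercise = 1.566507; V(3,1) = max -> 1.590547
  V(3,2) = exp(-r*dt) * [p*0.250000 + (1-p)*0.000000] = 0.119027; exercise = 0.000000; V(3,2) = max -> 0.119027
  V(3,3) = exp(-r*dt) * [p*0.000000 + (1-p)*0.000000] = 0.000000; exercise = 0.000000; V(3,3) = max -> 0.000000
  V(2,0) = exp(-r*dt) * [p*4.801248 + (1-p)*1.590547] = 3.115022; exercise = 3.067005; V(2,0) = max -> 3.115022
  V(2,1) = exp(-r*dt) * [p*1.590547 + (1-p)*0.119027] = 0.819320; exercise = 0.250000; V(2,1) = max -> 0.819320
  V(2,2) = exp(-r*dt) * [p*0.119027 + (1-p)*0.000000] = 0.056670; exercise = 0.000000; V(2,2) = max -> 0.056670
  V(1,0) = exp(-r*dt) * [p*3.115022 + (1-p)*0.819320] = 1.910177; exercise = 1.566507; V(1,0) = max -> 1.910177
  V(1,1) = exp(-r*dt) * [p*0.819320 + (1-p)*0.056670] = 0.419626; exercise = 0.000000; V(1,1) = max -> 0.419626
  V(0,0) = exp(-r*dt) * [p*1.910177 + (1-p)*0.419626] = 1.128191; exercise = 0.250000; V(0,0) = max -> 1.128191


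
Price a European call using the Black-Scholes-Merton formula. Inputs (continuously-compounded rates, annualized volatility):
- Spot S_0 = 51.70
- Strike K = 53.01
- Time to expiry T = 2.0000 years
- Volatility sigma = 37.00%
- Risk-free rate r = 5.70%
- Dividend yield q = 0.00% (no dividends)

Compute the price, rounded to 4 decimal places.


Answer: Price = 12.5609

Derivation:
d1 = (ln(S/K) + (r - q + 0.5*sigma^2) * T) / (sigma * sqrt(T)) = 0.43167380
d2 = d1 - sigma * sqrt(T) = -0.09158522
exp(-rT) = 0.89225796; exp(-qT) = 1.00000000
C = S_0 * exp(-qT) * N(d1) - K * exp(-rT) * N(d2)
N(d1) = 0.66701074; N(d2) = 0.46351380
C = 51.7000 * 1.00000000 * 0.66701074 - 53.0100 * 0.89225796 * 0.46351380 = 12.5609


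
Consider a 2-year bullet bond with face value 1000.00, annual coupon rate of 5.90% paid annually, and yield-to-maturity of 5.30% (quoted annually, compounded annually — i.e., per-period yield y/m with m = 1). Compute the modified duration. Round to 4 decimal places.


Answer: Modified duration = 1.8467

Derivation:
Coupon per period c = face * coupon_rate / m = 59.000000
Periods per year m = 1; per-period yield y/m = 0.053000
Number of cashflows N = 2
Cashflows (t years, CF_t, discount factor 1/(1+y/m)^(m*t), PV):
  t = 1.0000: CF_t = 59.000000, DF = 0.949668, PV = 56.030389
  t = 2.0000: CF_t = 1059.000000, DF = 0.901869, PV = 955.078828
Price P = sum_t PV_t = 1011.109217
First compute Macaulay numerator sum_t t * PV_t:
  t * PV_t at t = 1.0000: 56.030389
  t * PV_t at t = 2.0000: 1910.157656
Macaulay duration D = 1966.188045 / 1011.109217 = 1.944585
Modified duration = D / (1 + y/m) = 1.944585 / (1 + 0.053000) = 1.846710


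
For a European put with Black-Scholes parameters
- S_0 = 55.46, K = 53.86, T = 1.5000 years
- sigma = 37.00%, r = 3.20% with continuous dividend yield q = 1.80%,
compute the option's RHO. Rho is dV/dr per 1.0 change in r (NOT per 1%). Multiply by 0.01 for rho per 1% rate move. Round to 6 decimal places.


Answer: Rho = -42.046275

Derivation:
d1 = 0.3375197217; d2 = -0.1156358807
phi(d1) = 0.3768536684; exp(-qT) = 0.9733612415; exp(-rT) = 0.9531337871
N(-d2) = 0.5460294375
Rho = -K*T*exp(-rT)*N(-d2) = -53.8600 * 1.5000 * 0.9531337871 * 0.5460294375 = -42.046275


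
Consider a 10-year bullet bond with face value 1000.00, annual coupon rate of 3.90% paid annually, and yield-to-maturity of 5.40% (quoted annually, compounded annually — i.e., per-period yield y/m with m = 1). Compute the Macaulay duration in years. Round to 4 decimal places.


Coupon per period c = face * coupon_rate / m = 39.000000
Periods per year m = 1; per-period yield y/m = 0.054000
Number of cashflows N = 10
Cashflows (t years, CF_t, discount factor 1/(1+y/m)^(m*t), PV):
  t = 1.0000: CF_t = 39.000000, DF = 0.948767, PV = 37.001898
  t = 2.0000: CF_t = 39.000000, DF = 0.900158, PV = 35.106165
  t = 3.0000: CF_t = 39.000000, DF = 0.854040, PV = 33.307557
  t = 4.0000: CF_t = 39.000000, DF = 0.810285, PV = 31.601097
  t = 5.0000: CF_t = 39.000000, DF = 0.768771, PV = 29.982066
  t = 6.0000: CF_t = 39.000000, DF = 0.729384, PV = 28.445983
  t = 7.0000: CF_t = 39.000000, DF = 0.692015, PV = 26.988598
  t = 8.0000: CF_t = 39.000000, DF = 0.656561, PV = 25.605881
  t = 9.0000: CF_t = 39.000000, DF = 0.622923, PV = 24.294005
  t = 10.0000: CF_t = 1039.000000, DF = 0.591009, PV = 614.058064
Price P = sum_t PV_t = 886.391312
Macaulay numerator sum_t t * PV_t:
  t * PV_t at t = 1.0000: 37.001898
  t * PV_t at t = 2.0000: 70.212329
  t * PV_t at t = 3.0000: 99.922670
  t * PV_t at t = 4.0000: 126.404389
  t * PV_t at t = 5.0000: 149.910329
  t * PV_t at t = 6.0000: 170.675896
  t * PV_t at t = 7.0000: 188.920189
  t * PV_t at t = 8.0000: 204.847047
  t * PV_t at t = 9.0000: 218.646041
  t * PV_t at t = 10.0000: 6140.580637
Macaulay duration D = (sum_t t * PV_t) / P = 7407.121424 / 886.391312 = 8.356491

Answer: Macaulay duration = 8.3565 years


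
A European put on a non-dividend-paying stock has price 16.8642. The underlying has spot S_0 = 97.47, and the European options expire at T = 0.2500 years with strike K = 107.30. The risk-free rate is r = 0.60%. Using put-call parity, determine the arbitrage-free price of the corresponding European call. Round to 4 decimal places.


Put-call parity: C - P = S_0 * exp(-qT) - K * exp(-rT).
S_0 * exp(-qT) = 97.4700 * 1.00000000 = 97.47000000
K * exp(-rT) = 107.3000 * 0.99850112 = 107.13917065
C = P + S*exp(-qT) - K*exp(-rT)
C = 16.8642 + 97.47000000 - 107.13917065 = 7.1950

Answer: Call price = 7.1950


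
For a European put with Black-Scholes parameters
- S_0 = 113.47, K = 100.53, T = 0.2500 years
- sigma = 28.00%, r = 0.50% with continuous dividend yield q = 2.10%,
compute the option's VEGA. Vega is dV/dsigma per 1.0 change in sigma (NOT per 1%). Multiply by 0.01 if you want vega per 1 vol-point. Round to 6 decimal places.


Answer: Vega = 14.932067

Derivation:
d1 = 0.9063021028; d2 = 0.7663021028
phi(d1) = 0.2645750609; exp(-qT) = 0.9947637572; exp(-rT) = 0.9987507809
Vega = S * exp(-qT) * phi(d1) * sqrt(T) = 113.4700 * 0.9947637572 * 0.2645750609 * 0.5000000000 = 14.932067
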